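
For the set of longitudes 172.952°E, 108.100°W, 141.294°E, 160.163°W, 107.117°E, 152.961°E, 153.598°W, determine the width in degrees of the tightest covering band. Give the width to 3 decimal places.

144.783°

Sort the longitudes: -160.163°, -153.598°, -108.100°, +107.117°, +141.294°, +152.961°, +172.952°.
Eastward gaps between consecutive values (wrapping around): 6.565°, 45.498°, 215.217°, 34.177°, 11.667°, 19.991°, 26.885°.
Largest gap = 215.217° ⇒ minimal covering band is its complement: 360° − 215.217° = 144.783°.
Band runs from +107.117° eastward to -108.100°, crossing the antimeridian.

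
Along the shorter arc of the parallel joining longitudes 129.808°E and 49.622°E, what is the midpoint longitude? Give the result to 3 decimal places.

Signed shortest Δλ from +129.808° to +49.622° is -80.186°.
Midpoint longitude = +129.808° + (-80.186°)/2 = +129.808° − 40.093° = +89.715°.

89.715°E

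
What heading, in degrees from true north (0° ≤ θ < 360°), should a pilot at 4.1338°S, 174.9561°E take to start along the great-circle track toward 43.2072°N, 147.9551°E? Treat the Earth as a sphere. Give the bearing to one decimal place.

335.6°

Δλ = 147.9551 − 174.9561 = -27.0010°.
θ = atan2( sin Δλ · cos φ₂ , cos φ₁ · sin φ₂ − sin φ₁ · cos φ₂ · cos Δλ )
  = atan2(-0.33092, 0.72967) = -24.395° → normalised to [0°, 360°): 335.605°.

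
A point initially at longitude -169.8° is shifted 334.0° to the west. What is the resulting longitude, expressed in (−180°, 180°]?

Start at -169.8°; shift −334.0° → -503.8°.
-503.8° lies outside (−180°, 180°]; add 360° → -143.8°.

-143.8°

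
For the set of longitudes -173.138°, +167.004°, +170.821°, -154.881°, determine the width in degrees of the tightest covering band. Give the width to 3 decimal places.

Sort the longitudes: -173.138°, -154.881°, +167.004°, +170.821°.
Eastward gaps between consecutive values (wrapping around): 18.257°, 321.885°, 3.817°, 16.041°.
Largest gap = 321.885° ⇒ minimal covering band is its complement: 360° − 321.885° = 38.115°.
Band runs from +167.004° eastward to -154.881°, crossing the antimeridian.

38.115°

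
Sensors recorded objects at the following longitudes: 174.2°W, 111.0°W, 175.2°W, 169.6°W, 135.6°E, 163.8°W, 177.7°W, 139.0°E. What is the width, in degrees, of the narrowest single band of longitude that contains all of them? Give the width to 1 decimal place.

113.4°

Sort the longitudes: -177.7°, -175.2°, -174.2°, -169.6°, -163.8°, -111.0°, +135.6°, +139.0°.
Eastward gaps between consecutive values (wrapping around): 2.5°, 1.0°, 4.6°, 5.8°, 52.8°, 246.6°, 3.4°, 43.3°.
Largest gap = 246.6° ⇒ minimal covering band is its complement: 360° − 246.6° = 113.4°.
Band runs from +135.6° eastward to -111.0°, crossing the antimeridian.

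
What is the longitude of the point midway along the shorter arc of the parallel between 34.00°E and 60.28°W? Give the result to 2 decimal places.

Signed shortest Δλ from +34.00° to -60.28° is -94.28°.
Midpoint longitude = +34.00° + (-94.28°)/2 = +34.00° − 47.14° = -13.14°.

13.14°W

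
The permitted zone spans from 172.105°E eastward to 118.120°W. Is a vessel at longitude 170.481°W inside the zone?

Band width going east from +172.105° to -118.120°: ((-118.120 − 172.105) mod 360) = 69.775°.
Offset of -170.481° east of the west edge: ((-170.481 − 172.105) mod 360) = 17.414°.
17.414° ≤ 69.775° ⇒ inside.

Yes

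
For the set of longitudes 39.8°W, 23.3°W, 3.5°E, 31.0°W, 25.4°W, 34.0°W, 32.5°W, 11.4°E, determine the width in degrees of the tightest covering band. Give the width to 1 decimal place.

51.2°

Sort the longitudes: -39.8°, -34.0°, -32.5°, -31.0°, -25.4°, -23.3°, +3.5°, +11.4°.
Eastward gaps between consecutive values (wrapping around): 5.8°, 1.5°, 1.5°, 5.6°, 2.1°, 26.8°, 7.9°, 308.8°.
Largest gap = 308.8° ⇒ minimal covering band is its complement: 360° − 308.8° = 51.2°.
Band runs from -39.8° eastward to +11.4°.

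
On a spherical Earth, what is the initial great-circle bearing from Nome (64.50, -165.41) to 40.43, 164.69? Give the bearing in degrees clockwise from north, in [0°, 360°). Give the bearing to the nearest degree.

Δλ = 164.69 − -165.41 = 330.10°; wrapped into (−180°, 180°]: -29.90°.
θ = atan2( sin Δλ · cos φ₂ , cos φ₁ · sin φ₂ − sin φ₁ · cos φ₂ · cos Δλ )
  = atan2(-0.37945, -0.31640) = -129.823° → normalised to [0°, 360°): 230.177°.

230°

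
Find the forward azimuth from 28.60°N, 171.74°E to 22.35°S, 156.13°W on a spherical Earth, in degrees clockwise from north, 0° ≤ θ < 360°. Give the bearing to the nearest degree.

145°

Δλ = -156.13 − 171.74 = -327.87°; wrapped into (−180°, 180°]: 32.13°.
θ = atan2( sin Δλ · cos φ₂ , cos φ₁ · sin φ₂ − sin φ₁ · cos φ₂ · cos Δλ )
  = atan2(0.49189, -0.70879) = 145.240° → normalised to [0°, 360°): 145.240°.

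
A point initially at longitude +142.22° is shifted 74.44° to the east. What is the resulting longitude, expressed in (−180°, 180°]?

-143.34°

Start at +142.22°; shift +74.44° → +216.66°.
+216.66° lies outside (−180°, 180°]; subtract 360° → -143.34°.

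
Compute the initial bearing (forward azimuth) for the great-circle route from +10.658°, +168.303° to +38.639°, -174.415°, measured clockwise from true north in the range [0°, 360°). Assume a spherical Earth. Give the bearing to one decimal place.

Δλ = -174.415 − 168.303 = -342.718°; wrapped into (−180°, 180°]: 17.282°.
θ = atan2( sin Δλ · cos φ₂ , cos φ₁ · sin φ₂ − sin φ₁ · cos φ₂ · cos Δλ )
  = atan2(0.23204, 0.47570) = 26.003° → normalised to [0°, 360°): 26.003°.

26.0°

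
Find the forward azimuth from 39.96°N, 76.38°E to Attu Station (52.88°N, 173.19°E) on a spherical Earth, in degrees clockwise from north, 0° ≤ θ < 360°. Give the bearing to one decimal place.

Δλ = 173.19 − 76.38 = 96.81°.
θ = atan2( sin Δλ · cos φ₂ , cos φ₁ · sin φ₂ − sin φ₁ · cos φ₂ · cos Δλ )
  = atan2(0.59923, 0.65714) = 42.361° → normalised to [0°, 360°): 42.361°.

42.4°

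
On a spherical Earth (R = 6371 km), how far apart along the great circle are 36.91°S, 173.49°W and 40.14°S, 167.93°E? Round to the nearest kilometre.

1652 km

Δλ = 167.93 − -173.49 = 341.42°; wrapped into (−180°, 180°]: -18.58°.
Δφ = -40.14 − -36.91 = -3.23°.
a = sin²(Δφ/2) + cos φ₁ · cos φ₂ · sin²(Δλ/2) = 0.016724.
c = 2·atan2(√a, √(1−a)) = 0.25937 rad → d = 6371·c ≈ 1652.43 km.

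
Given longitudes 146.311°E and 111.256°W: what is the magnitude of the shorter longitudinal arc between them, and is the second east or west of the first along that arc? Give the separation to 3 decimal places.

Raw difference: -111.256 − 146.311 = -257.567°.
Normalise into (−180°, 180°]: -257.567° + 360° = 102.433°.
Positive ⇒ the second point lies to the east; separation 102.433°.

102.433° east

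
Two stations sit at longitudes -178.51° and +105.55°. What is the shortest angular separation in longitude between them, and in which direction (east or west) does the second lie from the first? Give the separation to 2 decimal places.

Raw difference: 105.55 − -178.51 = 284.06°.
Normalise into (−180°, 180°]: 284.06° − 360° = -75.94°.
Negative ⇒ the second point lies to the west; separation 75.94°.

75.94° west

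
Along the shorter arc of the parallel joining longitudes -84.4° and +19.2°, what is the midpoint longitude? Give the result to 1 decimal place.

-32.6°

Signed shortest Δλ from -84.4° to +19.2° is +103.6°.
Midpoint longitude = -84.4° + (+103.6°)/2 = -84.4° + 51.8° = -32.6°.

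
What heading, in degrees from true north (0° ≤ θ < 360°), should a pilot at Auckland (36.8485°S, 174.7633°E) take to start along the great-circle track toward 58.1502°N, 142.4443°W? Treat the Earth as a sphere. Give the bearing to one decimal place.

21.5°

Δλ = -142.4443 − 174.7633 = -317.2076°; wrapped into (−180°, 180°]: 42.7924°.
θ = atan2( sin Δλ · cos φ₂ , cos φ₁ · sin φ₂ − sin φ₁ · cos φ₂ · cos Δλ )
  = atan2(0.35849, 0.91196) = 21.459° → normalised to [0°, 360°): 21.459°.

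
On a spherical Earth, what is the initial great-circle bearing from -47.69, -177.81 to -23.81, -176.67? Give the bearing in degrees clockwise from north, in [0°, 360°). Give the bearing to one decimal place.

2.6°

Δλ = -176.67 − -177.81 = 1.14°.
θ = atan2( sin Δλ · cos φ₂ , cos φ₁ · sin φ₂ − sin φ₁ · cos φ₂ · cos Δλ )
  = atan2(0.01820, 0.40469) = 2.575° → normalised to [0°, 360°): 2.575°.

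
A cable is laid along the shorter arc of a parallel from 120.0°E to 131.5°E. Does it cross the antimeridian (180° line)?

Signed shortest Δλ = ((131.5 − 120.0 + 180) mod 360) − 180 = 11.5°.
Going east by 11.5° from +120.0° reaches +131.5° without touching 180°.

No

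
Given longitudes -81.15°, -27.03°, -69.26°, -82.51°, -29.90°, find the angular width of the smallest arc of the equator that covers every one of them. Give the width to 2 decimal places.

55.48°

Sort the longitudes: -82.51°, -81.15°, -69.26°, -29.90°, -27.03°.
Eastward gaps between consecutive values (wrapping around): 1.36°, 11.89°, 39.36°, 2.87°, 304.52°.
Largest gap = 304.52° ⇒ minimal covering band is its complement: 360° − 304.52° = 55.48°.
Band runs from -82.51° eastward to -27.03°.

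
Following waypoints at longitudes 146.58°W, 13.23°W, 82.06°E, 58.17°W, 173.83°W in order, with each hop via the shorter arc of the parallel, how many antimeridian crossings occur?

0

Leg 1: -146.58° → -13.23°, shortest Δλ = 133.35° (east) — does not cross 180°.
Leg 2: -13.23° → +82.06°, shortest Δλ = 95.29° (east) — does not cross 180°.
Leg 3: +82.06° → -58.17°, shortest Δλ = -140.23° (west) — does not cross 180°.
Leg 4: -58.17° → -173.83°, shortest Δλ = -115.66° (west) — does not cross 180°.
Total crossings: 0.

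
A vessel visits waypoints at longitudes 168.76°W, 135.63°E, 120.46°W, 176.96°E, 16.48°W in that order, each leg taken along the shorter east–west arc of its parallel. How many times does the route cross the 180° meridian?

Leg 1: -168.76° → +135.63°, shortest Δλ = -55.61° (west) — crosses 180°.
Leg 2: +135.63° → -120.46°, shortest Δλ = 103.91° (east) — crosses 180°.
Leg 3: -120.46° → +176.96°, shortest Δλ = -62.58° (west) — crosses 180°.
Leg 4: +176.96° → -16.48°, shortest Δλ = 166.56° (east) — crosses 180°.
Total crossings: 4.

4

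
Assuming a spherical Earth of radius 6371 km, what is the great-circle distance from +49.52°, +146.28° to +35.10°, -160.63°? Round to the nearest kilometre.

4543 km

Δλ = -160.63 − 146.28 = -306.91°; wrapped into (−180°, 180°]: 53.09°.
Δφ = 35.10 − 49.52 = -14.42°.
a = sin²(Δφ/2) + cos φ₁ · cos φ₂ · sin²(Δλ/2) = 0.121829.
c = 2·atan2(√a, √(1−a)) = 0.71309 rad → d = 6371·c ≈ 4543.11 km.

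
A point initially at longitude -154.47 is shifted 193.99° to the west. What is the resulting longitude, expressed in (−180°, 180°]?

Start at -154.47°; shift −193.99° → -348.46°.
-348.46° lies outside (−180°, 180°]; add 360° → +11.54°.

+11.54°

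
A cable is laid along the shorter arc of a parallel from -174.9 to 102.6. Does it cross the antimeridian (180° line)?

Naïve |102.6 − -174.9| = 277.5° > 180°, so the shorter arc goes the other way round — across 180°.
Signed shortest Δλ = ((102.6 − -174.9 + 180) mod 360) − 180 = -82.5°.
Going west by 82.5° from -174.9° passes through 180° before reaching +102.6°.

Yes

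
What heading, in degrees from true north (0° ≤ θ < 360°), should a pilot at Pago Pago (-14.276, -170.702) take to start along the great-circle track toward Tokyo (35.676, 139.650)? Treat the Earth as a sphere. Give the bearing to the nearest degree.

318°

Δλ = 139.650 − -170.702 = 310.352°; wrapped into (−180°, 180°]: -49.648°.
θ = atan2( sin Δλ · cos φ₂ , cos φ₁ · sin φ₂ − sin φ₁ · cos φ₂ · cos Δλ )
  = atan2(-0.61906, 0.69489) = -41.697° → normalised to [0°, 360°): 318.303°.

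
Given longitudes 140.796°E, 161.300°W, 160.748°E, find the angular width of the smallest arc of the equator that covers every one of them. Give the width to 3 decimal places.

Sort the longitudes: -161.300°, +140.796°, +160.748°.
Eastward gaps between consecutive values (wrapping around): 302.096°, 19.952°, 37.952°.
Largest gap = 302.096° ⇒ minimal covering band is its complement: 360° − 302.096° = 57.904°.
Band runs from +140.796° eastward to -161.300°, crossing the antimeridian.

57.904°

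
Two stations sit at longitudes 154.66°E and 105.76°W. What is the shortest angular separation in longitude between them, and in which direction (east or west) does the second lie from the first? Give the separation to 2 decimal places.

Raw difference: -105.76 − 154.66 = -260.42°.
Normalise into (−180°, 180°]: -260.42° + 360° = 99.58°.
Positive ⇒ the second point lies to the east; separation 99.58°.

99.58° east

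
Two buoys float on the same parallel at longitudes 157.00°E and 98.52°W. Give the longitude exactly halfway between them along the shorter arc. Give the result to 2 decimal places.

Signed shortest Δλ from +157.00° to -98.52° is +104.48°.
Midpoint longitude = +157.00° + (+104.48°)/2 = +157.00° + 52.24° = +209.24°.
Normalise into (−180°, 180°]: -150.76°.
(The naïve average (+157.00 + -98.52)/2 = 29.24° is on the wrong side of the globe.)

150.76°W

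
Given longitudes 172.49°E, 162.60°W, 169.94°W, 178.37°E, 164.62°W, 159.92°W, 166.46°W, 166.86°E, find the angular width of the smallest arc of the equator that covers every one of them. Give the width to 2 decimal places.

33.22°

Sort the longitudes: -169.94°, -166.46°, -164.62°, -162.60°, -159.92°, +166.86°, +172.49°, +178.37°.
Eastward gaps between consecutive values (wrapping around): 3.48°, 1.84°, 2.02°, 2.68°, 326.78°, 5.63°, 5.88°, 11.69°.
Largest gap = 326.78° ⇒ minimal covering band is its complement: 360° − 326.78° = 33.22°.
Band runs from +166.86° eastward to -159.92°, crossing the antimeridian.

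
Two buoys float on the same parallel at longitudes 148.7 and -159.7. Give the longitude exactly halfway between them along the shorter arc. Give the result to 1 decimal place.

Signed shortest Δλ from +148.7° to -159.7° is +51.6°.
Midpoint longitude = +148.7° + (+51.6°)/2 = +148.7° + 25.8° = +174.5°.
(The naïve average (+148.7 + -159.7)/2 = -5.5° is on the wrong side of the globe.)

+174.5°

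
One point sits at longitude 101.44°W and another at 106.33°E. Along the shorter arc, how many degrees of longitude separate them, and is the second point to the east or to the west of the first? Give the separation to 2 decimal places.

152.23° west

Raw difference: 106.33 − -101.44 = 207.77°.
Normalise into (−180°, 180°]: 207.77° − 360° = -152.23°.
Negative ⇒ the second point lies to the west; separation 152.23°.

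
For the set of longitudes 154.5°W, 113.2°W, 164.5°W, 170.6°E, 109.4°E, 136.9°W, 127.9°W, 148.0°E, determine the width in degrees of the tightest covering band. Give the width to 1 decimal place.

137.4°

Sort the longitudes: -164.5°, -154.5°, -136.9°, -127.9°, -113.2°, +109.4°, +148.0°, +170.6°.
Eastward gaps between consecutive values (wrapping around): 10.0°, 17.6°, 9.0°, 14.7°, 222.6°, 38.6°, 22.6°, 24.9°.
Largest gap = 222.6° ⇒ minimal covering band is its complement: 360° − 222.6° = 137.4°.
Band runs from +109.4° eastward to -113.2°, crossing the antimeridian.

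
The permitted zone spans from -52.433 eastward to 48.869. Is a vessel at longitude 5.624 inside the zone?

Band width going east from -52.433° to +48.869°: ((48.869 − -52.433) mod 360) = 101.302°.
Offset of +5.624° east of the west edge: ((5.624 − -52.433) mod 360) = 58.057°.
58.057° ≤ 101.302° ⇒ inside.

Yes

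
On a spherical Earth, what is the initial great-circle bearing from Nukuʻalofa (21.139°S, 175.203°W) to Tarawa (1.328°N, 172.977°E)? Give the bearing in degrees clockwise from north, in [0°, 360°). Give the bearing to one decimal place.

Δλ = 172.977 − -175.203 = 348.180°; wrapped into (−180°, 180°]: -11.820°.
θ = atan2( sin Δλ · cos φ₂ , cos φ₁ · sin φ₂ − sin φ₁ · cos φ₂ · cos Δλ )
  = atan2(-0.20478, 0.37451) = -28.670° → normalised to [0°, 360°): 331.330°.

331.3°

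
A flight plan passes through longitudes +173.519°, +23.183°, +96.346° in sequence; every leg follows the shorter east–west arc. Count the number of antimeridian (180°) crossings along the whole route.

0

Leg 1: +173.519° → +23.183°, shortest Δλ = -150.336° (west) — does not cross 180°.
Leg 2: +23.183° → +96.346°, shortest Δλ = 73.163° (east) — does not cross 180°.
Total crossings: 0.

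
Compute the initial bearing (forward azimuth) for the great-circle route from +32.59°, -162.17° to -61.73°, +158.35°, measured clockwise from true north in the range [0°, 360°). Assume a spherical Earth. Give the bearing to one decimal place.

Δλ = 158.35 − -162.17 = 320.52°; wrapped into (−180°, 180°]: -39.48°.
θ = atan2( sin Δλ · cos φ₂ , cos φ₁ · sin φ₂ − sin φ₁ · cos φ₂ · cos Δλ )
  = atan2(-0.30114, -0.93896) = -162.218° → normalised to [0°, 360°): 197.782°.

197.8°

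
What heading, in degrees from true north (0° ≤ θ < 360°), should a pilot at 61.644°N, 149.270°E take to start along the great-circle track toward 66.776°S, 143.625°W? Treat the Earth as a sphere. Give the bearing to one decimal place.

Δλ = -143.625 − 149.270 = -292.895°; wrapped into (−180°, 180°]: 67.105°.
θ = atan2( sin Δλ · cos φ₂ , cos φ₁ · sin φ₂ − sin φ₁ · cos φ₂ · cos Δλ )
  = atan2(0.36326, -0.57147) = 147.557° → normalised to [0°, 360°): 147.557°.

147.6°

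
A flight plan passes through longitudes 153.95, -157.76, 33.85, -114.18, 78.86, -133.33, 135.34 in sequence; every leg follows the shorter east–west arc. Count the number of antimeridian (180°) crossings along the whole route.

Leg 1: +153.95° → -157.76°, shortest Δλ = 48.29° (east) — crosses 180°.
Leg 2: -157.76° → +33.85°, shortest Δλ = -168.39° (west) — crosses 180°.
Leg 3: +33.85° → -114.18°, shortest Δλ = -148.03° (west) — does not cross 180°.
Leg 4: -114.18° → +78.86°, shortest Δλ = -166.96° (west) — crosses 180°.
Leg 5: +78.86° → -133.33°, shortest Δλ = 147.81° (east) — crosses 180°.
Leg 6: -133.33° → +135.34°, shortest Δλ = -91.33° (west) — crosses 180°.
Total crossings: 5.

5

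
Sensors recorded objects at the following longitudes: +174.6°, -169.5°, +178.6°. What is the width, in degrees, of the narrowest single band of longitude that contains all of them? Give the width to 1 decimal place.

Sort the longitudes: -169.5°, +174.6°, +178.6°.
Eastward gaps between consecutive values (wrapping around): 344.1°, 4.0°, 11.9°.
Largest gap = 344.1° ⇒ minimal covering band is its complement: 360° − 344.1° = 15.9°.
Band runs from +174.6° eastward to -169.5°, crossing the antimeridian.

15.9°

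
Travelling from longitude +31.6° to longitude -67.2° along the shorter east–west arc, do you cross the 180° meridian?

No

Signed shortest Δλ = ((-67.2 − 31.6 + 180) mod 360) − 180 = -98.8°.
Going west by 98.8° from +31.6° reaches -67.2° without touching 180°.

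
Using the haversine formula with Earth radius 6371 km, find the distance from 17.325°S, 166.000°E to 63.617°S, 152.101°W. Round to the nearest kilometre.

Δλ = -152.101 − 166.000 = -318.101°; wrapped into (−180°, 180°]: 41.899°.
Δφ = -63.617 − -17.325 = -46.292°.
a = sin²(Δφ/2) + cos φ₁ · cos φ₂ · sin²(Δλ/2) = 0.208738.
c = 2·atan2(√a, √(1−a)) = 0.94897 rad → d = 6371·c ≈ 6045.87 km.

6046 km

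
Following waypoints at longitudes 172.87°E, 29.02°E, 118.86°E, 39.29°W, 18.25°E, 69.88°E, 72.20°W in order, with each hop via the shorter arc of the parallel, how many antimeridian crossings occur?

0

Leg 1: +172.87° → +29.02°, shortest Δλ = -143.85° (west) — does not cross 180°.
Leg 2: +29.02° → +118.86°, shortest Δλ = 89.84° (east) — does not cross 180°.
Leg 3: +118.86° → -39.29°, shortest Δλ = -158.15° (west) — does not cross 180°.
Leg 4: -39.29° → +18.25°, shortest Δλ = 57.54° (east) — does not cross 180°.
Leg 5: +18.25° → +69.88°, shortest Δλ = 51.63° (east) — does not cross 180°.
Leg 6: +69.88° → -72.20°, shortest Δλ = -142.08° (west) — does not cross 180°.
Total crossings: 0.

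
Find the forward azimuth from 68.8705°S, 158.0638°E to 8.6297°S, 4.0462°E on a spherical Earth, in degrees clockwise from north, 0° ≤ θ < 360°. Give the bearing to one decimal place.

206.1°

Δλ = 4.0462 − 158.0638 = -154.0176°.
θ = atan2( sin Δλ · cos φ₂ , cos φ₁ · sin φ₂ − sin φ₁ · cos φ₂ · cos Δλ )
  = atan2(-0.43314, -0.88309) = -153.873° → normalised to [0°, 360°): 206.127°.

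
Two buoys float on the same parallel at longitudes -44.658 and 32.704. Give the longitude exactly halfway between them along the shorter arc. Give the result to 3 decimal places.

-5.977°

Signed shortest Δλ from -44.658° to +32.704° is +77.362°.
Midpoint longitude = -44.658° + (+77.362°)/2 = -44.658° + 38.681° = -5.977°.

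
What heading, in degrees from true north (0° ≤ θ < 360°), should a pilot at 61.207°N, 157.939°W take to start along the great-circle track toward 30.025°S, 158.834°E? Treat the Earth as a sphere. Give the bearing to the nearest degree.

217°

Δλ = 158.834 − -157.939 = 316.773°; wrapped into (−180°, 180°]: -43.227°.
θ = atan2( sin Δλ · cos φ₂ , cos φ₁ · sin φ₂ − sin φ₁ · cos φ₂ · cos Δλ )
  = atan2(-0.59298, -0.79388) = -143.242° → normalised to [0°, 360°): 216.758°.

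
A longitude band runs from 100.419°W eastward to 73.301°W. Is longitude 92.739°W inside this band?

Yes

Band width going east from -100.419° to -73.301°: ((-73.301 − -100.419) mod 360) = 27.118°.
Offset of -92.739° east of the west edge: ((-92.739 − -100.419) mod 360) = 7.680°.
7.680° ≤ 27.118° ⇒ inside.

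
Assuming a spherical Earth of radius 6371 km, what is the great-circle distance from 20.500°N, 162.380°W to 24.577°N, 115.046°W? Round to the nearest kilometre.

Δλ = -115.046 − -162.380 = 47.334°.
Δφ = 24.577 − 20.500 = 4.077°.
a = sin²(Δφ/2) + cos φ₁ · cos φ₂ · sin²(Δλ/2) = 0.138525.
c = 2·atan2(√a, √(1−a)) = 0.76273 rad → d = 6371·c ≈ 4859.37 km.

4859 km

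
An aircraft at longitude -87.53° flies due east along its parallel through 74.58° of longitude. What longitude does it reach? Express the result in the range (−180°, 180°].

Start at -87.53°; shift +74.58° → -12.95°.
-12.95° already lies in (−180°, 180°].

-12.95°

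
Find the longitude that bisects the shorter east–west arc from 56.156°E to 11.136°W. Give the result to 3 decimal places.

22.510°E

Signed shortest Δλ from +56.156° to -11.136° is -67.292°.
Midpoint longitude = +56.156° + (-67.292°)/2 = +56.156° − 33.646° = +22.510°.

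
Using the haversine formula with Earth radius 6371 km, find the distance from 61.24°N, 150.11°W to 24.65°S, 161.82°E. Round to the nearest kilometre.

10476 km

Δλ = 161.82 − -150.11 = 311.93°; wrapped into (−180°, 180°]: -48.07°.
Δφ = -24.65 − 61.24 = -85.89°.
a = sin²(Δφ/2) + cos φ₁ · cos φ₂ · sin²(Δλ/2) = 0.536707.
c = 2·atan2(√a, √(1−a)) = 1.64428 rad → d = 6371·c ≈ 10475.68 km.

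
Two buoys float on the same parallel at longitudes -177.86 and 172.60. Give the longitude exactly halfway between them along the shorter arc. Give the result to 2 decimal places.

Signed shortest Δλ from -177.86° to +172.60° is -9.54°.
Midpoint longitude = -177.86° + (-9.54°)/2 = -177.86° − 4.77° = -182.63°.
Normalise into (−180°, 180°]: +177.37°.
(The naïve average (-177.86 + +172.60)/2 = -2.63° is on the wrong side of the globe.)

+177.37°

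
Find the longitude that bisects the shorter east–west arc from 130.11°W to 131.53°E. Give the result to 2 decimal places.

179.29°W

Signed shortest Δλ from -130.11° to +131.53° is -98.36°.
Midpoint longitude = -130.11° + (-98.36°)/2 = -130.11° − 49.18° = -179.29°.
(The naïve average (-130.11 + +131.53)/2 = 0.71° is on the wrong side of the globe.)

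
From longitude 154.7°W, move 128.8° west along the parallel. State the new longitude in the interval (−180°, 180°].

Start at -154.7°; shift −128.8° → -283.5°.
-283.5° lies outside (−180°, 180°]; add 360° → +76.5°.

76.5°E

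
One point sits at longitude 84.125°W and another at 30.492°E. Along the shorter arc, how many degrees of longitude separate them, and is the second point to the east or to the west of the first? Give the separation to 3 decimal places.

114.617° east

Raw difference: 30.492 − -84.125 = 114.617°.
Normalise into (−180°, 180°]: 114.617° stays 114.617°.
Positive ⇒ the second point lies to the east; separation 114.617°.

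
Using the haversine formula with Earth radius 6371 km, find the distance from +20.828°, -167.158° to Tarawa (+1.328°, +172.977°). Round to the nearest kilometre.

Δλ = 172.977 − -167.158 = 340.135°; wrapped into (−180°, 180°]: -19.865°.
Δφ = 1.328 − 20.828 = -19.500°.
a = sin²(Δφ/2) + cos φ₁ · cos φ₂ · sin²(Δλ/2) = 0.056480.
c = 2·atan2(√a, √(1−a)) = 0.47990 rad → d = 6371·c ≈ 3057.45 km.

3057 km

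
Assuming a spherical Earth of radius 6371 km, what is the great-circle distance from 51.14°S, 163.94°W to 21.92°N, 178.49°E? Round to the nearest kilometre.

8304 km

Δλ = 178.49 − -163.94 = 342.43°; wrapped into (−180°, 180°]: -17.57°.
Δφ = 21.92 − -51.14 = 73.06°.
a = sin²(Δφ/2) + cos φ₁ · cos φ₂ · sin²(Δλ/2) = 0.367892.
c = 2·atan2(√a, √(1−a)) = 1.30341 rad → d = 6371·c ≈ 8303.99 km.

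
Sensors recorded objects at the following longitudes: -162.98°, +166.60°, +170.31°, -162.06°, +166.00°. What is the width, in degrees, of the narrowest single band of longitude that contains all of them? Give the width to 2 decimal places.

Sort the longitudes: -162.98°, -162.06°, +166.00°, +166.60°, +170.31°.
Eastward gaps between consecutive values (wrapping around): 0.92°, 328.06°, 0.60°, 3.71°, 26.71°.
Largest gap = 328.06° ⇒ minimal covering band is its complement: 360° − 328.06° = 31.94°.
Band runs from +166.00° eastward to -162.06°, crossing the antimeridian.

31.94°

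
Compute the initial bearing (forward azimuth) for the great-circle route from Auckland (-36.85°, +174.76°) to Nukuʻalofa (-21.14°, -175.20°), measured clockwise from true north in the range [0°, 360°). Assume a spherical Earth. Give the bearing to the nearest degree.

32°

Δλ = -175.20 − 174.76 = -349.96°; wrapped into (−180°, 180°]: 10.04°.
θ = atan2( sin Δλ · cos φ₂ , cos φ₁ · sin φ₂ − sin φ₁ · cos φ₂ · cos Δλ )
  = atan2(0.16260, 0.26220) = 31.805° → normalised to [0°, 360°): 31.805°.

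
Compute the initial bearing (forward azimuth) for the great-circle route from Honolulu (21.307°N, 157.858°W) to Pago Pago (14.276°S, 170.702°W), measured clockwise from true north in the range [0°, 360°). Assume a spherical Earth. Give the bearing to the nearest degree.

201°

Δλ = -170.702 − -157.858 = -12.844°.
θ = atan2( sin Δλ · cos φ₂ , cos φ₁ · sin φ₂ − sin φ₁ · cos φ₂ · cos Δλ )
  = atan2(-0.21543, -0.57307) = -159.397° → normalised to [0°, 360°): 200.603°.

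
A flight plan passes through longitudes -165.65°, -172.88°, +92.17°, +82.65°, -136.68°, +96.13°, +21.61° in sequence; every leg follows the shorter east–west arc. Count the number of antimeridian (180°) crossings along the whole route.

3

Leg 1: -165.65° → -172.88°, shortest Δλ = -7.23° (west) — does not cross 180°.
Leg 2: -172.88° → +92.17°, shortest Δλ = -94.95° (west) — crosses 180°.
Leg 3: +92.17° → +82.65°, shortest Δλ = -9.52° (west) — does not cross 180°.
Leg 4: +82.65° → -136.68°, shortest Δλ = 140.67° (east) — crosses 180°.
Leg 5: -136.68° → +96.13°, shortest Δλ = -127.19° (west) — crosses 180°.
Leg 6: +96.13° → +21.61°, shortest Δλ = -74.52° (west) — does not cross 180°.
Total crossings: 3.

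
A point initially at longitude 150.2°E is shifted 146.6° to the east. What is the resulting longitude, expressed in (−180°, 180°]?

63.2°W

Start at +150.2°; shift +146.6° → +296.8°.
+296.8° lies outside (−180°, 180°]; subtract 360° → -63.2°.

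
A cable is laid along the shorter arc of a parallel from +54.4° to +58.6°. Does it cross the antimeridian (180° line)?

No

Signed shortest Δλ = ((58.6 − 54.4 + 180) mod 360) − 180 = 4.2°.
Going east by 4.2° from +54.4° reaches +58.6° without touching 180°.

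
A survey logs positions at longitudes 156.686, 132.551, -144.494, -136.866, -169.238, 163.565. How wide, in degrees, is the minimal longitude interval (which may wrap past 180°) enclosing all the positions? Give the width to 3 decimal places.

Sort the longitudes: -169.238°, -144.494°, -136.866°, +132.551°, +156.686°, +163.565°.
Eastward gaps between consecutive values (wrapping around): 24.744°, 7.628°, 269.417°, 24.135°, 6.879°, 27.197°.
Largest gap = 269.417° ⇒ minimal covering band is its complement: 360° − 269.417° = 90.583°.
Band runs from +132.551° eastward to -136.866°, crossing the antimeridian.

90.583°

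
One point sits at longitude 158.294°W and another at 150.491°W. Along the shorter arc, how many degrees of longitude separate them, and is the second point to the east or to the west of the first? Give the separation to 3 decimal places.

Raw difference: -150.491 − -158.294 = 7.803°.
Normalise into (−180°, 180°]: 7.803° stays 7.803°.
Positive ⇒ the second point lies to the east; separation 7.803°.

7.803° east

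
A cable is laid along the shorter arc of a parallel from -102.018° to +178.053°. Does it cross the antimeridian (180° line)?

Yes

Naïve |178.053 − -102.018| = 280.071° > 180°, so the shorter arc goes the other way round — across 180°.
Signed shortest Δλ = ((178.053 − -102.018 + 180) mod 360) − 180 = -79.929°.
Going west by 79.929° from -102.018° passes through 180° before reaching +178.053°.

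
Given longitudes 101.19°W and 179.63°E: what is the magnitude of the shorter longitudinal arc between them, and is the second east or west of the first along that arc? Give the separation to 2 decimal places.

Raw difference: 179.63 − -101.19 = 280.82°.
Normalise into (−180°, 180°]: 280.82° − 360° = -79.18°.
Negative ⇒ the second point lies to the west; separation 79.18°.

79.18° west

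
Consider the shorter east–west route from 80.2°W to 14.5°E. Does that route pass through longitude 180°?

No

Signed shortest Δλ = ((14.5 − -80.2 + 180) mod 360) − 180 = 94.7°.
Going east by 94.7° from -80.2° reaches +14.5° without touching 180°.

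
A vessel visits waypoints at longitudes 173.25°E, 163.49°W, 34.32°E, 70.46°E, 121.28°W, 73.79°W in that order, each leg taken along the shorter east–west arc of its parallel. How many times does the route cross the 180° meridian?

3

Leg 1: +173.25° → -163.49°, shortest Δλ = 23.26° (east) — crosses 180°.
Leg 2: -163.49° → +34.32°, shortest Δλ = -162.19° (west) — crosses 180°.
Leg 3: +34.32° → +70.46°, shortest Δλ = 36.14° (east) — does not cross 180°.
Leg 4: +70.46° → -121.28°, shortest Δλ = 168.26° (east) — crosses 180°.
Leg 5: -121.28° → -73.79°, shortest Δλ = 47.49° (east) — does not cross 180°.
Total crossings: 3.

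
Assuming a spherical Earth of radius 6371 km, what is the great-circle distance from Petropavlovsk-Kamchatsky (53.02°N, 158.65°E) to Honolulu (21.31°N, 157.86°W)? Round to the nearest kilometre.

5095 km

Δλ = -157.86 − 158.65 = -316.51°; wrapped into (−180°, 180°]: 43.49°.
Δφ = 21.31 − 53.02 = -31.71°.
a = sin²(Δφ/2) + cos φ₁ · cos φ₂ · sin²(Δλ/2) = 0.151558.
c = 2·atan2(√a, √(1−a)) = 0.79975 rad → d = 6371·c ≈ 5095.22 km.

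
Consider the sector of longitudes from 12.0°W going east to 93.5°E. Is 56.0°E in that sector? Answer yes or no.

Yes

Band width going east from -12.0° to +93.5°: ((93.5 − -12.0) mod 360) = 105.5°.
Offset of +56.0° east of the west edge: ((56.0 − -12.0) mod 360) = 68.0°.
68.0° ≤ 105.5° ⇒ inside.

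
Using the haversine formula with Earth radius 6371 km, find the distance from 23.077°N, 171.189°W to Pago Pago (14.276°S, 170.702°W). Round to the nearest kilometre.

4154 km

Δλ = -170.702 − -171.189 = 0.487°.
Δφ = -14.276 − 23.077 = -37.353°.
a = sin²(Δφ/2) + cos φ₁ · cos φ₂ · sin²(Δλ/2) = 0.102560.
c = 2·atan2(√a, √(1−a)) = 0.65199 rad → d = 6371·c ≈ 4153.80 km.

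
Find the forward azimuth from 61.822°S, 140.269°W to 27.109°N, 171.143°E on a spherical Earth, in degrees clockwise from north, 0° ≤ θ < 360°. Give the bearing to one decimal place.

Δλ = 171.143 − -140.269 = 311.412°; wrapped into (−180°, 180°]: -48.588°.
θ = atan2( sin Δλ · cos φ₂ , cos φ₁ · sin φ₂ − sin φ₁ · cos φ₂ · cos Δλ )
  = atan2(-0.66758, 0.73420) = -42.279° → normalised to [0°, 360°): 317.721°.

317.7°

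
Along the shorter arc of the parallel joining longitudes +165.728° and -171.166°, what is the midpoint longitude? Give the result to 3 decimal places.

+177.281°

Signed shortest Δλ from +165.728° to -171.166° is +23.106°.
Midpoint longitude = +165.728° + (+23.106°)/2 = +165.728° + 11.553° = +177.281°.
(The naïve average (+165.728 + -171.166)/2 = -2.719° is on the wrong side of the globe.)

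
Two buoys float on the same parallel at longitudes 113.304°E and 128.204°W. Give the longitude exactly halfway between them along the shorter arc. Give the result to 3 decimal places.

172.550°E

Signed shortest Δλ from +113.304° to -128.204° is +118.492°.
Midpoint longitude = +113.304° + (+118.492°)/2 = +113.304° + 59.246° = +172.550°.
(The naïve average (+113.304 + -128.204)/2 = -7.45° is on the wrong side of the globe.)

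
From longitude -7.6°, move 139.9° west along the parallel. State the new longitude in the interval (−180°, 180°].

-147.5°

Start at -7.6°; shift −139.9° → -147.5°.
-147.5° already lies in (−180°, 180°].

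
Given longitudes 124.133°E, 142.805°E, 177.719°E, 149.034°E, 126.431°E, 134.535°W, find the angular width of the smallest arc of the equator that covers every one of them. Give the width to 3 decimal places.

101.332°

Sort the longitudes: -134.535°, +124.133°, +126.431°, +142.805°, +149.034°, +177.719°.
Eastward gaps between consecutive values (wrapping around): 258.668°, 2.298°, 16.374°, 6.229°, 28.685°, 47.746°.
Largest gap = 258.668° ⇒ minimal covering band is its complement: 360° − 258.668° = 101.332°.
Band runs from +124.133° eastward to -134.535°, crossing the antimeridian.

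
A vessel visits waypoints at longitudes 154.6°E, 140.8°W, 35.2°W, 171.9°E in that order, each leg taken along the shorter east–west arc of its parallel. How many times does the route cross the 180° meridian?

Leg 1: +154.6° → -140.8°, shortest Δλ = 64.6° (east) — crosses 180°.
Leg 2: -140.8° → -35.2°, shortest Δλ = 105.6° (east) — does not cross 180°.
Leg 3: -35.2° → +171.9°, shortest Δλ = -152.9° (west) — crosses 180°.
Total crossings: 2.

2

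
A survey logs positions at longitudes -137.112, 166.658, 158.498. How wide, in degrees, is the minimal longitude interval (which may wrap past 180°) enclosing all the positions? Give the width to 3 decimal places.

64.390°

Sort the longitudes: -137.112°, +158.498°, +166.658°.
Eastward gaps between consecutive values (wrapping around): 295.610°, 8.160°, 56.230°.
Largest gap = 295.610° ⇒ minimal covering band is its complement: 360° − 295.610° = 64.390°.
Band runs from +158.498° eastward to -137.112°, crossing the antimeridian.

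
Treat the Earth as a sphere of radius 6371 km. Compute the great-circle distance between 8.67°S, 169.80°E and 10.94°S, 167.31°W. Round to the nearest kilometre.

2520 km

Δλ = -167.31 − 169.80 = -337.11°; wrapped into (−180°, 180°]: 22.89°.
Δφ = -10.94 − -8.67 = -2.27°.
a = sin²(Δφ/2) + cos φ₁ · cos φ₂ · sin²(Δλ/2) = 0.038608.
c = 2·atan2(√a, √(1−a)) = 0.39555 rad → d = 6371·c ≈ 2520.08 km.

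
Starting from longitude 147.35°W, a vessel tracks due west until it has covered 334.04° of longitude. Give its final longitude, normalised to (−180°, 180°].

121.39°W

Start at -147.35°; shift −334.04° → -481.39°.
-481.39° lies outside (−180°, 180°]; add 360° → -121.39°.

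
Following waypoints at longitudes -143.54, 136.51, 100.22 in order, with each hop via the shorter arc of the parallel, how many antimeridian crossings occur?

Leg 1: -143.54° → +136.51°, shortest Δλ = -79.95° (west) — crosses 180°.
Leg 2: +136.51° → +100.22°, shortest Δλ = -36.29° (west) — does not cross 180°.
Total crossings: 1.

1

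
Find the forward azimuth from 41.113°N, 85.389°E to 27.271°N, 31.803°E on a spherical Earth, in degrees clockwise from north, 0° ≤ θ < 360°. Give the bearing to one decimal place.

269.9°

Δλ = 31.803 − 85.389 = -53.586°.
θ = atan2( sin Δλ · cos φ₂ , cos φ₁ · sin φ₂ − sin φ₁ · cos φ₂ · cos Δλ )
  = atan2(-0.71530, -0.00173) = -90.139° → normalised to [0°, 360°): 269.861°.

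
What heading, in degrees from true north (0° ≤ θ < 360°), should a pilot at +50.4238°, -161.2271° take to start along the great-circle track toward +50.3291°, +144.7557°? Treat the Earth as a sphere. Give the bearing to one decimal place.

Δλ = 144.7557 − -161.2271 = 305.9828°; wrapped into (−180°, 180°]: -54.0172°.
θ = atan2( sin Δλ · cos φ₂ , cos φ₁ · sin φ₂ − sin φ₁ · cos φ₂ · cos Δλ )
  = atan2(-0.51657, 0.20130) = -68.710° → normalised to [0°, 360°): 291.290°.

291.3°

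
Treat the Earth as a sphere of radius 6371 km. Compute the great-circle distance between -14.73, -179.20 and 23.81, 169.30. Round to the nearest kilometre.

4464 km

Δλ = 169.30 − -179.20 = 348.50°; wrapped into (−180°, 180°]: -11.50°.
Δφ = 23.81 − -14.73 = 38.54°.
a = sin²(Δφ/2) + cos φ₁ · cos φ₂ · sin²(Δλ/2) = 0.117795.
c = 2·atan2(√a, √(1−a)) = 0.70067 rad → d = 6371·c ≈ 4463.97 km.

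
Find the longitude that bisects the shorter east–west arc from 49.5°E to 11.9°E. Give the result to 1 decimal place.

Signed shortest Δλ from +49.5° to +11.9° is -37.6°.
Midpoint longitude = +49.5° + (-37.6°)/2 = +49.5° − 18.8° = +30.7°.

30.7°E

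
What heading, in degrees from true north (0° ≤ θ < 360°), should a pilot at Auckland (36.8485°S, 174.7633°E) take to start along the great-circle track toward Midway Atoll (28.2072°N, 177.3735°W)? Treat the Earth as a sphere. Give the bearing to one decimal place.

7.6°

Δλ = -177.3735 − 174.7633 = -352.1368°; wrapped into (−180°, 180°]: 7.8632°.
θ = atan2( sin Δλ · cos φ₂ , cos φ₁ · sin φ₂ − sin φ₁ · cos φ₂ · cos Δλ )
  = atan2(0.12056, 0.90175) = 7.615° → normalised to [0°, 360°): 7.615°.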